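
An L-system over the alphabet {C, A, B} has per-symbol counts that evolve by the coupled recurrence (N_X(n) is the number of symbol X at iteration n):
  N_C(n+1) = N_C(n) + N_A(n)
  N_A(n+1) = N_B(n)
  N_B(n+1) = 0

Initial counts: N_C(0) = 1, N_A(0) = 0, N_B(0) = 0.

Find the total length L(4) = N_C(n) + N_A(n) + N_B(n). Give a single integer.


Step 0: N_C=1, N_A=0, N_B=0, L=1
Step 1: N_C=1, N_A=0, N_B=0, L=1
Step 2: N_C=1, N_A=0, N_B=0, L=1
Step 3: N_C=1, N_A=0, N_B=0, L=1
Step 4: N_C=1, N_A=0, N_B=0, L=1

Answer: 1


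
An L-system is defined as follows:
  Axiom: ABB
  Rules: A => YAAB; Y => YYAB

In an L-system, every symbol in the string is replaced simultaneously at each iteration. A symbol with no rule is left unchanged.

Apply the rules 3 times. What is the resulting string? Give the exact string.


Answer: YYABYYABYAABBYYABYAABYAABBYYABYAABYAABBBBB

Derivation:
Step 0: ABB
Step 1: YAABBB
Step 2: YYABYAABYAABBBB
Step 3: YYABYYABYAABBYYABYAABYAABBYYABYAABYAABBBBB


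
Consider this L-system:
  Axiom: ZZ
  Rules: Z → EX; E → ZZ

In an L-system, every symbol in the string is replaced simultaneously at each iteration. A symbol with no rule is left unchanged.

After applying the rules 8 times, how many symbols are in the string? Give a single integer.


Answer: 62

Derivation:
Step 0: length = 2
Step 1: length = 4
Step 2: length = 6
Step 3: length = 10
Step 4: length = 14
Step 5: length = 22
Step 6: length = 30
Step 7: length = 46
Step 8: length = 62


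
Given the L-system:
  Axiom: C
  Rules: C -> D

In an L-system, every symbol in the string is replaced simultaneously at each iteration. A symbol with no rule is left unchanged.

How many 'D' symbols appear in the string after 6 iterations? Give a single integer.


Answer: 1

Derivation:
Step 0: C  (0 'D')
Step 1: D  (1 'D')
Step 2: D  (1 'D')
Step 3: D  (1 'D')
Step 4: D  (1 'D')
Step 5: D  (1 'D')
Step 6: D  (1 'D')


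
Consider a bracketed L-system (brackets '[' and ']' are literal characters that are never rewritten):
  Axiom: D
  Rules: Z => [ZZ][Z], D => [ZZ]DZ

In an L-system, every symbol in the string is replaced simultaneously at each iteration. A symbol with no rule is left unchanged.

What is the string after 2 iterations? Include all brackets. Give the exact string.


Answer: [[ZZ][Z][ZZ][Z]][ZZ]DZ[ZZ][Z]

Derivation:
Step 0: D
Step 1: [ZZ]DZ
Step 2: [[ZZ][Z][ZZ][Z]][ZZ]DZ[ZZ][Z]


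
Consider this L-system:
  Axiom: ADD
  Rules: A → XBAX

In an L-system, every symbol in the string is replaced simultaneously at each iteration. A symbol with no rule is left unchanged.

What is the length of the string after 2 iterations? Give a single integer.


Step 0: length = 3
Step 1: length = 6
Step 2: length = 9

Answer: 9


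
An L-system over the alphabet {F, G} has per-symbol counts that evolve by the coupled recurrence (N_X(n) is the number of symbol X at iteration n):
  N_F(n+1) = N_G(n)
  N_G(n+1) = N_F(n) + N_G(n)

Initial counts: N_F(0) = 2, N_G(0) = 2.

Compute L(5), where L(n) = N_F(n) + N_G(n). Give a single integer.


Step 0: N_F=2, N_G=2, L=4
Step 1: N_F=2, N_G=4, L=6
Step 2: N_F=4, N_G=6, L=10
Step 3: N_F=6, N_G=10, L=16
Step 4: N_F=10, N_G=16, L=26
Step 5: N_F=16, N_G=26, L=42

Answer: 42


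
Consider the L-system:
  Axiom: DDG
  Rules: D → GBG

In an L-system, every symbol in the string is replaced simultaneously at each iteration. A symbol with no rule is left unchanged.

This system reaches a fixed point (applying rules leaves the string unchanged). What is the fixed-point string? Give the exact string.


Step 0: DDG
Step 1: GBGGBGG
Step 2: GBGGBGG  (unchanged — fixed point at step 1)

Answer: GBGGBGG


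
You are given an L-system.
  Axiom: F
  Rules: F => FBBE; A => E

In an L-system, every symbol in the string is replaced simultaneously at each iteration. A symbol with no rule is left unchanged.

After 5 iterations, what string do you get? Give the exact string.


Step 0: F
Step 1: FBBE
Step 2: FBBEBBE
Step 3: FBBEBBEBBE
Step 4: FBBEBBEBBEBBE
Step 5: FBBEBBEBBEBBEBBE

Answer: FBBEBBEBBEBBEBBE


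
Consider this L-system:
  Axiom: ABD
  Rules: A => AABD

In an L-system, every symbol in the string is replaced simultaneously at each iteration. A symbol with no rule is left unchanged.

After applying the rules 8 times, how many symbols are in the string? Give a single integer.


Step 0: length = 3
Step 1: length = 6
Step 2: length = 12
Step 3: length = 24
Step 4: length = 48
Step 5: length = 96
Step 6: length = 192
Step 7: length = 384
Step 8: length = 768

Answer: 768


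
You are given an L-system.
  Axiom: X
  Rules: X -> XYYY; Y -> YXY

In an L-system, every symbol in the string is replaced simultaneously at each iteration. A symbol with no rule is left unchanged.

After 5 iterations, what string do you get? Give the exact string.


Answer: XYYYYXYYXYYXYYXYXYYYYXYYXYXYYYYXYYXYXYYYYXYYXYXYYYYXYXYYYYXYYXYYXYYXYXYYYYXYYXYXYYYYXYXYYYYXYYXYYXYYXYXYYYYXYYXYXYYYYXYXYYYYXYYXYYXYYXYXYYYYXYYXYXYYYYXYXYYYYXYYXYYXYYXYXYYYYXYXYYYYXYYXYYXYYXYXYYYYXYYXYXYYYYXYYXYXYYYYXYYXYXYYYYXYXYYYYXYYXYYXYYXYXYYYYXYYXYXYYYYXYXYYYYXYYXYYXYYXYXYYYYXYXYYYYXYYXYYXYYXYXYYYYXYYXYXYYYYXYYXYXYYYYXYYXYXYYYYXYXYYYYXYYXYYXYYXYXYYYYXYYXYXYYYYXYXYYYYXYYXYYXYYXYXYYYYXYXYYYYXYYXYYXYYXYXYYYYXYYXYXYYYYXYYXYXYYYYXYYXYXYYYYXYXYYYYXYYXYYXYYXYXYYYYXY

Derivation:
Step 0: X
Step 1: XYYY
Step 2: XYYYYXYYXYYXY
Step 3: XYYYYXYYXYYXYYXYXYYYYXYYXYXYYYYXYYXYXYYYYXY
Step 4: XYYYYXYYXYYXYYXYXYYYYXYYXYXYYYYXYYXYXYYYYXYYXYXYYYYXYXYYYYXYYXYYXYYXYXYYYYXYYXYXYYYYXYXYYYYXYYXYYXYYXYXYYYYXYYXYXYYYYXYXYYYYXYYXYYXYYXYXYYYYXY
Step 5: XYYYYXYYXYYXYYXYXYYYYXYYXYXYYYYXYYXYXYYYYXYYXYXYYYYXYXYYYYXYYXYYXYYXYXYYYYXYYXYXYYYYXYXYYYYXYYXYYXYYXYXYYYYXYYXYXYYYYXYXYYYYXYYXYYXYYXYXYYYYXYYXYXYYYYXYXYYYYXYYXYYXYYXYXYYYYXYXYYYYXYYXYYXYYXYXYYYYXYYXYXYYYYXYYXYXYYYYXYYXYXYYYYXYXYYYYXYYXYYXYYXYXYYYYXYYXYXYYYYXYXYYYYXYYXYYXYYXYXYYYYXYXYYYYXYYXYYXYYXYXYYYYXYYXYXYYYYXYYXYXYYYYXYYXYXYYYYXYXYYYYXYYXYYXYYXYXYYYYXYYXYXYYYYXYXYYYYXYYXYYXYYXYXYYYYXYXYYYYXYYXYYXYYXYXYYYYXYYXYXYYYYXYYXYXYYYYXYYXYXYYYYXYXYYYYXYYXYYXYYXYXYYYYXY


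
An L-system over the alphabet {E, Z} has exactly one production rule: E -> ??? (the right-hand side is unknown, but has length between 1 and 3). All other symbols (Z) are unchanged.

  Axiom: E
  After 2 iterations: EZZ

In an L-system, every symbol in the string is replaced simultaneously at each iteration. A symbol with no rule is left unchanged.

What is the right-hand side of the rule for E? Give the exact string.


Trying E -> EZ:
  Step 0: E
  Step 1: EZ
  Step 2: EZZ
Matches the given result.

Answer: EZ


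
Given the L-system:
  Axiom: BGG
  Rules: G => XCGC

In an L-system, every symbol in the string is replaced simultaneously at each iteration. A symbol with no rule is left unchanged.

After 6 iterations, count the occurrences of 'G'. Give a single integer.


Answer: 2

Derivation:
Step 0: BGG  (2 'G')
Step 1: BXCGCXCGC  (2 'G')
Step 2: BXCXCGCCXCXCGCC  (2 'G')
Step 3: BXCXCXCGCCCXCXCXCGCCC  (2 'G')
Step 4: BXCXCXCXCGCCCCXCXCXCXCGCCCC  (2 'G')
Step 5: BXCXCXCXCXCGCCCCCXCXCXCXCXCGCCCCC  (2 'G')
Step 6: BXCXCXCXCXCXCGCCCCCCXCXCXCXCXCXCGCCCCCC  (2 'G')


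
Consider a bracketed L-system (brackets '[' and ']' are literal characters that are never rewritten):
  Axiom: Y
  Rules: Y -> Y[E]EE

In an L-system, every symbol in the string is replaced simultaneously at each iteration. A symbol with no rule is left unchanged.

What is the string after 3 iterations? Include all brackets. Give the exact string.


Answer: Y[E]EE[E]EE[E]EE

Derivation:
Step 0: Y
Step 1: Y[E]EE
Step 2: Y[E]EE[E]EE
Step 3: Y[E]EE[E]EE[E]EE


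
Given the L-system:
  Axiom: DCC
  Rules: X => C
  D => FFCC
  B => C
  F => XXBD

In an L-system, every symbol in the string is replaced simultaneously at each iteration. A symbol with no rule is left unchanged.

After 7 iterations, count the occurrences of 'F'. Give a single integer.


Step 0: DCC  (0 'F')
Step 1: FFCCCC  (2 'F')
Step 2: XXBDXXBDCCCC  (0 'F')
Step 3: CCCFFCCCCCFFCCCCCC  (4 'F')
Step 4: CCCXXBDXXBDCCCCCXXBDXXBDCCCCCC  (0 'F')
Step 5: CCCCCCFFCCCCCFFCCCCCCCCCCFFCCCCCFFCCCCCCCC  (8 'F')
Step 6: CCCCCCXXBDXXBDCCCCCXXBDXXBDCCCCCCCCCCXXBDXXBDCCCCCXXBDXXBDCCCCCCCC  (0 'F')
Step 7: CCCCCCCCCFFCCCCCFFCCCCCCCCCCFFCCCCCFFCCCCCCCCCCCCCCCFFCCCCCFFCCCCCCCCCCFFCCCCCFFCCCCCCCCCC  (16 'F')

Answer: 16


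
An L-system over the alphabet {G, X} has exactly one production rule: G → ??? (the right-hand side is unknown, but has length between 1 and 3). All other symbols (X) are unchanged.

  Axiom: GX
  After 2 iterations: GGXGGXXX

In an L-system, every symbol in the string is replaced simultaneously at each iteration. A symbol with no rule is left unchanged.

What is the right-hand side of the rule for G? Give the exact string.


Answer: GGX

Derivation:
Trying G → GGX:
  Step 0: GX
  Step 1: GGXX
  Step 2: GGXGGXXX
Matches the given result.


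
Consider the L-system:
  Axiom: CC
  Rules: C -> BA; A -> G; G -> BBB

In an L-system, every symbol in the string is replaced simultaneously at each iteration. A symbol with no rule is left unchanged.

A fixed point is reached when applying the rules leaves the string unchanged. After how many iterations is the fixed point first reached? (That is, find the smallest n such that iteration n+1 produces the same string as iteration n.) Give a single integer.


Answer: 3

Derivation:
Step 0: CC
Step 1: BABA
Step 2: BGBG
Step 3: BBBBBBBB
Step 4: BBBBBBBB  (unchanged — fixed point at step 3)


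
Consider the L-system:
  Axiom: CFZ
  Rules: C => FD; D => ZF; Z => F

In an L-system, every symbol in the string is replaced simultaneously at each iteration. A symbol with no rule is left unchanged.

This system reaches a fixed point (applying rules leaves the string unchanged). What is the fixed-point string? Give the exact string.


Step 0: CFZ
Step 1: FDFF
Step 2: FZFFF
Step 3: FFFFF
Step 4: FFFFF  (unchanged — fixed point at step 3)

Answer: FFFFF


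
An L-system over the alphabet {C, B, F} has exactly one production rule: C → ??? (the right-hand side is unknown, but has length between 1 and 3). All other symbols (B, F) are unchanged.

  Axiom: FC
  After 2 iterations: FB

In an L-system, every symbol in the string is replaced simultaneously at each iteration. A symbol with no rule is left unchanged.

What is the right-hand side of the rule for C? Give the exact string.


Answer: B

Derivation:
Trying C → B:
  Step 0: FC
  Step 1: FB
  Step 2: FB
Matches the given result.


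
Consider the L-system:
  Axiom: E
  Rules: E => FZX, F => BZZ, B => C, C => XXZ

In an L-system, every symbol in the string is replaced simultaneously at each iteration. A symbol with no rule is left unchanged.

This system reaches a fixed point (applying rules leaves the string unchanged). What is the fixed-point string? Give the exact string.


Answer: XXZZZZX

Derivation:
Step 0: E
Step 1: FZX
Step 2: BZZZX
Step 3: CZZZX
Step 4: XXZZZZX
Step 5: XXZZZZX  (unchanged — fixed point at step 4)


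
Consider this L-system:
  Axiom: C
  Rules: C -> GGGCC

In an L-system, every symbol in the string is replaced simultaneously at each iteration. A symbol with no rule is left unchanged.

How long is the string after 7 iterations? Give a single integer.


Answer: 509

Derivation:
Step 0: length = 1
Step 1: length = 5
Step 2: length = 13
Step 3: length = 29
Step 4: length = 61
Step 5: length = 125
Step 6: length = 253
Step 7: length = 509


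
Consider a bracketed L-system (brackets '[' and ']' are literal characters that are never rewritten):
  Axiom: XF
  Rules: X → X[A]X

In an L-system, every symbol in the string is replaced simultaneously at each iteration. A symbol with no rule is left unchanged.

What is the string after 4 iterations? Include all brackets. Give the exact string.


Answer: X[A]X[A]X[A]X[A]X[A]X[A]X[A]X[A]X[A]X[A]X[A]X[A]X[A]X[A]X[A]XF

Derivation:
Step 0: XF
Step 1: X[A]XF
Step 2: X[A]X[A]X[A]XF
Step 3: X[A]X[A]X[A]X[A]X[A]X[A]X[A]XF
Step 4: X[A]X[A]X[A]X[A]X[A]X[A]X[A]X[A]X[A]X[A]X[A]X[A]X[A]X[A]X[A]XF


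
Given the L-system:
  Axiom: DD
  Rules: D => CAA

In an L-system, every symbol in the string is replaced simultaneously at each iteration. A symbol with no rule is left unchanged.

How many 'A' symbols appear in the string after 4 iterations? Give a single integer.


Answer: 4

Derivation:
Step 0: DD  (0 'A')
Step 1: CAACAA  (4 'A')
Step 2: CAACAA  (4 'A')
Step 3: CAACAA  (4 'A')
Step 4: CAACAA  (4 'A')


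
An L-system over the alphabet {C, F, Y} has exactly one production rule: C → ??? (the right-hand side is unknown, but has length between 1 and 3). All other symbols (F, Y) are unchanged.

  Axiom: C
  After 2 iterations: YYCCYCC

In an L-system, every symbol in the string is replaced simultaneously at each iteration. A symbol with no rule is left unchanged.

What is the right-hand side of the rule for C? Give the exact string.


Answer: YCC

Derivation:
Trying C → YCC:
  Step 0: C
  Step 1: YCC
  Step 2: YYCCYCC
Matches the given result.


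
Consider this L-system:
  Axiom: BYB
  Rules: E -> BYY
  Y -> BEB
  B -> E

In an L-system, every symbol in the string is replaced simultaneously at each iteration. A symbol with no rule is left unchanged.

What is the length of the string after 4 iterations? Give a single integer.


Step 0: length = 3
Step 1: length = 5
Step 2: length = 11
Step 3: length = 27
Step 4: length = 53

Answer: 53


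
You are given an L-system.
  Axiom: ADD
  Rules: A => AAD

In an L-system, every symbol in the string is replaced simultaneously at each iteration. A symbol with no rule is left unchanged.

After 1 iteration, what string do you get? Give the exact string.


Step 0: ADD
Step 1: AADDD

Answer: AADDD


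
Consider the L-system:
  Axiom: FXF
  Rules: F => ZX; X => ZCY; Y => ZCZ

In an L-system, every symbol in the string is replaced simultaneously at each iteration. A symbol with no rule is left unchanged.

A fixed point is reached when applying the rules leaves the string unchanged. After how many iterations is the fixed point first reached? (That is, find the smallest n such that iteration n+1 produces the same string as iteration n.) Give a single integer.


Step 0: FXF
Step 1: ZXZCYZX
Step 2: ZZCYZCZCZZZCY
Step 3: ZZCZCZZCZCZZZCZCZ
Step 4: ZZCZCZZCZCZZZCZCZ  (unchanged — fixed point at step 3)

Answer: 3


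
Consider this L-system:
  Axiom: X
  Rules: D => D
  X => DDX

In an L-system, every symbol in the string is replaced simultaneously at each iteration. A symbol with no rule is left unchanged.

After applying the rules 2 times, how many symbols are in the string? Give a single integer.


Step 0: length = 1
Step 1: length = 3
Step 2: length = 5

Answer: 5


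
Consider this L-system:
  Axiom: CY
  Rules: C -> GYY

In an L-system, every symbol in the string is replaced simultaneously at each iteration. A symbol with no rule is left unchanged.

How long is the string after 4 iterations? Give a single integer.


Step 0: length = 2
Step 1: length = 4
Step 2: length = 4
Step 3: length = 4
Step 4: length = 4

Answer: 4


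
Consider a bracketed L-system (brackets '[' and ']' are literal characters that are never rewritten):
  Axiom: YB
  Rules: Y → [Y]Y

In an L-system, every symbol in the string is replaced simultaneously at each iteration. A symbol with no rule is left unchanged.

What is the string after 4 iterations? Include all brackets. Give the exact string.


Answer: [[[[Y]Y][Y]Y][[Y]Y][Y]Y][[[Y]Y][Y]Y][[Y]Y][Y]YB

Derivation:
Step 0: YB
Step 1: [Y]YB
Step 2: [[Y]Y][Y]YB
Step 3: [[[Y]Y][Y]Y][[Y]Y][Y]YB
Step 4: [[[[Y]Y][Y]Y][[Y]Y][Y]Y][[[Y]Y][Y]Y][[Y]Y][Y]YB


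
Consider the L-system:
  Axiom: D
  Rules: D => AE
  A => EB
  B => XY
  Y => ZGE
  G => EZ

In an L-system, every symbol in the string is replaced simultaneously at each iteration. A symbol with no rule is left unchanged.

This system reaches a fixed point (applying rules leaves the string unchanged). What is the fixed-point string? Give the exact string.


Answer: EXZEZEE

Derivation:
Step 0: D
Step 1: AE
Step 2: EBE
Step 3: EXYE
Step 4: EXZGEE
Step 5: EXZEZEE
Step 6: EXZEZEE  (unchanged — fixed point at step 5)


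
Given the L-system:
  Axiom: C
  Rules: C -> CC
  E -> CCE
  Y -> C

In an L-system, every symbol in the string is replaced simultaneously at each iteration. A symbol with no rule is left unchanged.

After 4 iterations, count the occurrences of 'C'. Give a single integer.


Step 0: C  (1 'C')
Step 1: CC  (2 'C')
Step 2: CCCC  (4 'C')
Step 3: CCCCCCCC  (8 'C')
Step 4: CCCCCCCCCCCCCCCC  (16 'C')

Answer: 16


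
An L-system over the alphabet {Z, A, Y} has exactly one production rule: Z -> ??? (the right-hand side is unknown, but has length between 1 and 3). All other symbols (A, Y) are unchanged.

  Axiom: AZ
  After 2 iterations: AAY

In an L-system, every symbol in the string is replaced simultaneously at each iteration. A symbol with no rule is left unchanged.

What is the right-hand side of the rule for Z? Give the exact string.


Trying Z -> AY:
  Step 0: AZ
  Step 1: AAY
  Step 2: AAY
Matches the given result.

Answer: AY


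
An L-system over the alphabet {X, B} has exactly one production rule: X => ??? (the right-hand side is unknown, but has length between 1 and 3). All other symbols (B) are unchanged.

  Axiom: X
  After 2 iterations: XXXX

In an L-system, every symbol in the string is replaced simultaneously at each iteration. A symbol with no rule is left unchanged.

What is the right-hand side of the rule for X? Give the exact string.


Answer: XX

Derivation:
Trying X => XX:
  Step 0: X
  Step 1: XX
  Step 2: XXXX
Matches the given result.


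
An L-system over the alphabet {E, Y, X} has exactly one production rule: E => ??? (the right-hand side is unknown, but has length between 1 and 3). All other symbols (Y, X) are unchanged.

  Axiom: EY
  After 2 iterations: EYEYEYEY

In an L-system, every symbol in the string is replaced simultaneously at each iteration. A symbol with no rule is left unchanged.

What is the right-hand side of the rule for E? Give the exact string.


Trying E => EYE:
  Step 0: EY
  Step 1: EYEY
  Step 2: EYEYEYEY
Matches the given result.

Answer: EYE


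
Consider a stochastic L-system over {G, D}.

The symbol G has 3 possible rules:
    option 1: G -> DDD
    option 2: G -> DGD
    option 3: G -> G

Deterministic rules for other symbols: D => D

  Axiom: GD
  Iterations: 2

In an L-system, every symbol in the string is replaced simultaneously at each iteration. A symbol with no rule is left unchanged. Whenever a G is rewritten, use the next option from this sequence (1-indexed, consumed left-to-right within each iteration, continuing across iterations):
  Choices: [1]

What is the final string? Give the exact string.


Answer: DDDD

Derivation:
Step 0: GD
Step 1: DDDD  (used choices [1])
Step 2: DDDD  (used choices [])


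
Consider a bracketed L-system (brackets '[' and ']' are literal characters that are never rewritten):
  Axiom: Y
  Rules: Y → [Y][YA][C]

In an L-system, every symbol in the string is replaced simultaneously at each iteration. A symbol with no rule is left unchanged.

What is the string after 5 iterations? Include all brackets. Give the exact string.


Answer: [[[[[Y][YA][C]][[Y][YA][C]A][C]][[[Y][YA][C]][[Y][YA][C]A][C]A][C]][[[[Y][YA][C]][[Y][YA][C]A][C]][[[Y][YA][C]][[Y][YA][C]A][C]A][C]A][C]][[[[[Y][YA][C]][[Y][YA][C]A][C]][[[Y][YA][C]][[Y][YA][C]A][C]A][C]][[[[Y][YA][C]][[Y][YA][C]A][C]][[[Y][YA][C]][[Y][YA][C]A][C]A][C]A][C]A][C]

Derivation:
Step 0: Y
Step 1: [Y][YA][C]
Step 2: [[Y][YA][C]][[Y][YA][C]A][C]
Step 3: [[[Y][YA][C]][[Y][YA][C]A][C]][[[Y][YA][C]][[Y][YA][C]A][C]A][C]
Step 4: [[[[Y][YA][C]][[Y][YA][C]A][C]][[[Y][YA][C]][[Y][YA][C]A][C]A][C]][[[[Y][YA][C]][[Y][YA][C]A][C]][[[Y][YA][C]][[Y][YA][C]A][C]A][C]A][C]
Step 5: [[[[[Y][YA][C]][[Y][YA][C]A][C]][[[Y][YA][C]][[Y][YA][C]A][C]A][C]][[[[Y][YA][C]][[Y][YA][C]A][C]][[[Y][YA][C]][[Y][YA][C]A][C]A][C]A][C]][[[[[Y][YA][C]][[Y][YA][C]A][C]][[[Y][YA][C]][[Y][YA][C]A][C]A][C]][[[[Y][YA][C]][[Y][YA][C]A][C]][[[Y][YA][C]][[Y][YA][C]A][C]A][C]A][C]A][C]


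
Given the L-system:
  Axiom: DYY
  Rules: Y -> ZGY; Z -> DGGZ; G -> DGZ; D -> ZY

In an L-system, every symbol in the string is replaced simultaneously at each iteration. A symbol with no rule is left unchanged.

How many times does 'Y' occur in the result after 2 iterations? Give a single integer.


Step 0: DYY  (2 'Y')
Step 1: ZYZGYZGY  (3 'Y')
Step 2: DGGZZGYDGGZDGZZGYDGGZDGZZGY  (3 'Y')

Answer: 3


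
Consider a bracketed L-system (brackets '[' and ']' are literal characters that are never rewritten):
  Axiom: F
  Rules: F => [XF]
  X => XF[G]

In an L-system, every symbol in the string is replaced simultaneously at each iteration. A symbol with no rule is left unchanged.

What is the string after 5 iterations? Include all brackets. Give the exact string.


Step 0: F
Step 1: [XF]
Step 2: [XF[G][XF]]
Step 3: [XF[G][XF][G][XF[G][XF]]]
Step 4: [XF[G][XF][G][XF[G][XF]][G][XF[G][XF][G][XF[G][XF]]]]
Step 5: [XF[G][XF][G][XF[G][XF]][G][XF[G][XF][G][XF[G][XF]]][G][XF[G][XF][G][XF[G][XF]][G][XF[G][XF][G][XF[G][XF]]]]]

Answer: [XF[G][XF][G][XF[G][XF]][G][XF[G][XF][G][XF[G][XF]]][G][XF[G][XF][G][XF[G][XF]][G][XF[G][XF][G][XF[G][XF]]]]]


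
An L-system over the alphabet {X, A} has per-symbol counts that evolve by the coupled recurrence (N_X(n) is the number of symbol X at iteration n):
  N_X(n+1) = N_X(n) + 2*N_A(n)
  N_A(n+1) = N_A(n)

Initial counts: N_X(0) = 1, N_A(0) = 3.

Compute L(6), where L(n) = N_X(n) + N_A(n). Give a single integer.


Step 0: N_X=1, N_A=3, L=4
Step 1: N_X=7, N_A=3, L=10
Step 2: N_X=13, N_A=3, L=16
Step 3: N_X=19, N_A=3, L=22
Step 4: N_X=25, N_A=3, L=28
Step 5: N_X=31, N_A=3, L=34
Step 6: N_X=37, N_A=3, L=40

Answer: 40


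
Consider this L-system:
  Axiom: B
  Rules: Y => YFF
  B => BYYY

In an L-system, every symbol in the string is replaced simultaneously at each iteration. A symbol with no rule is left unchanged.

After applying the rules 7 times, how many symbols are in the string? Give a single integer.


Step 0: length = 1
Step 1: length = 4
Step 2: length = 13
Step 3: length = 28
Step 4: length = 49
Step 5: length = 76
Step 6: length = 109
Step 7: length = 148

Answer: 148


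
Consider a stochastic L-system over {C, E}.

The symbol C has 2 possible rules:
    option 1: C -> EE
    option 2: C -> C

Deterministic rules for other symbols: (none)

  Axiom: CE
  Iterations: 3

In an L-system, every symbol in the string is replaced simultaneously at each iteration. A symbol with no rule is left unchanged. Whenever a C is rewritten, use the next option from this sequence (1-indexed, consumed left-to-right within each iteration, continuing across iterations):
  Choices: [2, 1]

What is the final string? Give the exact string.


Answer: EEE

Derivation:
Step 0: CE
Step 1: CE  (used choices [2])
Step 2: EEE  (used choices [1])
Step 3: EEE  (used choices [])


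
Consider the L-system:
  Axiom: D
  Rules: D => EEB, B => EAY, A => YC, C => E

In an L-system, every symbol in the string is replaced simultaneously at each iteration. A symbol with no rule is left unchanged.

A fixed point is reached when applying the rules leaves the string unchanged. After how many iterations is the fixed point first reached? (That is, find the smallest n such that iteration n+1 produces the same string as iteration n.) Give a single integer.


Answer: 4

Derivation:
Step 0: D
Step 1: EEB
Step 2: EEEAY
Step 3: EEEYCY
Step 4: EEEYEY
Step 5: EEEYEY  (unchanged — fixed point at step 4)


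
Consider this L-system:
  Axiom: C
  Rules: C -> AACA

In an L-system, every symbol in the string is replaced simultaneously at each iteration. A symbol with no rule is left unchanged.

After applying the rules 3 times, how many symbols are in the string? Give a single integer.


Answer: 10

Derivation:
Step 0: length = 1
Step 1: length = 4
Step 2: length = 7
Step 3: length = 10


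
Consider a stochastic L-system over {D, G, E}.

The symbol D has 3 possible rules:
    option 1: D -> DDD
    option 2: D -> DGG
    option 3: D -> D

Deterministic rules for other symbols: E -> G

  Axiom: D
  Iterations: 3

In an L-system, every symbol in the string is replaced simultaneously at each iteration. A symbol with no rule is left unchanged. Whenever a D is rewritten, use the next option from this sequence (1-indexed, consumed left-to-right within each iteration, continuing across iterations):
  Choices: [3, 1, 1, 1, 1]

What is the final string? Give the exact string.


Answer: DDDDDDDDD

Derivation:
Step 0: D
Step 1: D  (used choices [3])
Step 2: DDD  (used choices [1])
Step 3: DDDDDDDDD  (used choices [1, 1, 1])


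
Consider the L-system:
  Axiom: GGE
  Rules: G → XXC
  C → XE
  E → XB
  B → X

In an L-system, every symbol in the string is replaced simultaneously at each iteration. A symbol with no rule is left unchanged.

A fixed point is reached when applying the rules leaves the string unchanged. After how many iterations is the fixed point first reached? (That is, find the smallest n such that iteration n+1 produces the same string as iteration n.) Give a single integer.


Answer: 4

Derivation:
Step 0: GGE
Step 1: XXCXXCXB
Step 2: XXXEXXXEXX
Step 3: XXXXBXXXXBXX
Step 4: XXXXXXXXXXXX
Step 5: XXXXXXXXXXXX  (unchanged — fixed point at step 4)


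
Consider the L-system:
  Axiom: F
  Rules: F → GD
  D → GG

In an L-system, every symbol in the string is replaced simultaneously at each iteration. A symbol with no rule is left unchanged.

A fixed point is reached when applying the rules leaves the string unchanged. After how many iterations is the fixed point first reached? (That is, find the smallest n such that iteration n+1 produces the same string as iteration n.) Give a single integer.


Answer: 2

Derivation:
Step 0: F
Step 1: GD
Step 2: GGG
Step 3: GGG  (unchanged — fixed point at step 2)


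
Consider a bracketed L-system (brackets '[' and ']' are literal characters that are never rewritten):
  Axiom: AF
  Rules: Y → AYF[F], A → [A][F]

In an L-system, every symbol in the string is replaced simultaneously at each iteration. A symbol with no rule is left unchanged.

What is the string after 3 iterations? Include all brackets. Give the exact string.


Answer: [[[A][F]][F]][F]F

Derivation:
Step 0: AF
Step 1: [A][F]F
Step 2: [[A][F]][F]F
Step 3: [[[A][F]][F]][F]F


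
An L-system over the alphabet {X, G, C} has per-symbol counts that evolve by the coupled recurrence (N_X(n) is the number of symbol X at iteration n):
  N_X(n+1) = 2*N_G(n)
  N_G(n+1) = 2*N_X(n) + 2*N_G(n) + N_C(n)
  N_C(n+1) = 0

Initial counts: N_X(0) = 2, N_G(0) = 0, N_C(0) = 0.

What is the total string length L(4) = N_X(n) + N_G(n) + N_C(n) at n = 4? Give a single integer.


Step 0: N_X=2, N_G=0, N_C=0, L=2
Step 1: N_X=0, N_G=4, N_C=0, L=4
Step 2: N_X=8, N_G=8, N_C=0, L=16
Step 3: N_X=16, N_G=32, N_C=0, L=48
Step 4: N_X=64, N_G=96, N_C=0, L=160

Answer: 160


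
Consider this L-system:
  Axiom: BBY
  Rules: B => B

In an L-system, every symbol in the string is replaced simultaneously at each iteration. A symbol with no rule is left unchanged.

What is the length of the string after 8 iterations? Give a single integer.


Step 0: length = 3
Step 1: length = 3
Step 2: length = 3
Step 3: length = 3
Step 4: length = 3
Step 5: length = 3
Step 6: length = 3
Step 7: length = 3
Step 8: length = 3

Answer: 3


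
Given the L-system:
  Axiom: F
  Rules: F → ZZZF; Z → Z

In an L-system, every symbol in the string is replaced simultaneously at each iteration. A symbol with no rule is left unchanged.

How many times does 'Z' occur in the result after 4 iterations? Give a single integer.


Answer: 12

Derivation:
Step 0: F  (0 'Z')
Step 1: ZZZF  (3 'Z')
Step 2: ZZZZZZF  (6 'Z')
Step 3: ZZZZZZZZZF  (9 'Z')
Step 4: ZZZZZZZZZZZZF  (12 'Z')


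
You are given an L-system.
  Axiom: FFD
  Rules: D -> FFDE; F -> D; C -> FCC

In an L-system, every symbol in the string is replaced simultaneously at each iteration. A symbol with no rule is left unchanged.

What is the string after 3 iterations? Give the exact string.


Answer: DDFFDEEDDFFDEEFFDEFFDEDDFFDEEE

Derivation:
Step 0: FFD
Step 1: DDFFDE
Step 2: FFDEFFDEDDFFDEE
Step 3: DDFFDEEDDFFDEEFFDEFFDEDDFFDEEE


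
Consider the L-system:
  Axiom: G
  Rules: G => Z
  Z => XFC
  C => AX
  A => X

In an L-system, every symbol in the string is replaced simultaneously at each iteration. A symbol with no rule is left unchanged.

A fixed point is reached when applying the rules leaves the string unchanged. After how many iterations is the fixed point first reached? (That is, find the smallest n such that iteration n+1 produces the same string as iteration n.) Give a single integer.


Step 0: G
Step 1: Z
Step 2: XFC
Step 3: XFAX
Step 4: XFXX
Step 5: XFXX  (unchanged — fixed point at step 4)

Answer: 4


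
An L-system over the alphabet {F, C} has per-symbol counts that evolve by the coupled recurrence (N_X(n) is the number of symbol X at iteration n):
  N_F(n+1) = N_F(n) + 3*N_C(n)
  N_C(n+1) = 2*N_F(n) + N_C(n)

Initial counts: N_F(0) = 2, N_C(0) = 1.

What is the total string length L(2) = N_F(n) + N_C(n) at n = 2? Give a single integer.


Step 0: N_F=2, N_C=1, L=3
Step 1: N_F=5, N_C=5, L=10
Step 2: N_F=20, N_C=15, L=35

Answer: 35


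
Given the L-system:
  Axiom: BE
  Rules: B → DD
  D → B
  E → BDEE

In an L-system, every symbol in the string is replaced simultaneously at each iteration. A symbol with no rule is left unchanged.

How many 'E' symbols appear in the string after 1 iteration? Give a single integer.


Answer: 2

Derivation:
Step 0: BE  (1 'E')
Step 1: DDBDEE  (2 'E')


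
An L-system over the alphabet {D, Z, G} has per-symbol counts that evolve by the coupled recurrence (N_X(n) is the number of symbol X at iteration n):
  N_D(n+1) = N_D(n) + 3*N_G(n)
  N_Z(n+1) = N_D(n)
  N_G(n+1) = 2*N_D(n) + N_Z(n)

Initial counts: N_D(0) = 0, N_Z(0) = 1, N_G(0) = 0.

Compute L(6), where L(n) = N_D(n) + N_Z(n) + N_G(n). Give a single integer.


Step 0: N_D=0, N_Z=1, N_G=0, L=1
Step 1: N_D=0, N_Z=0, N_G=1, L=1
Step 2: N_D=3, N_Z=0, N_G=0, L=3
Step 3: N_D=3, N_Z=3, N_G=6, L=12
Step 4: N_D=21, N_Z=3, N_G=9, L=33
Step 5: N_D=48, N_Z=21, N_G=45, L=114
Step 6: N_D=183, N_Z=48, N_G=117, L=348

Answer: 348


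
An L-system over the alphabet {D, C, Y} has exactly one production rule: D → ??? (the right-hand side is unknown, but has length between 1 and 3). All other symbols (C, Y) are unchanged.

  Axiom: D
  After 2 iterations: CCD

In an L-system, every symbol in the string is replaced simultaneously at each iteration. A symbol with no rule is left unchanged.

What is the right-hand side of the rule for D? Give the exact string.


Answer: CD

Derivation:
Trying D → CD:
  Step 0: D
  Step 1: CD
  Step 2: CCD
Matches the given result.


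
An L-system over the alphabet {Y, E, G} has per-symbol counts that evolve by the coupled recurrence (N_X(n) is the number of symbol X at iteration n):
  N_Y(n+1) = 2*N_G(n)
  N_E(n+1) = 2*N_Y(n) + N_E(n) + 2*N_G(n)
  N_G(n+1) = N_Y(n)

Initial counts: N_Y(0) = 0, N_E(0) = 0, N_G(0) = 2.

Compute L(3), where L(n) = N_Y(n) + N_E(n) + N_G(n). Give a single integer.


Step 0: N_Y=0, N_E=0, N_G=2, L=2
Step 1: N_Y=4, N_E=4, N_G=0, L=8
Step 2: N_Y=0, N_E=12, N_G=4, L=16
Step 3: N_Y=8, N_E=20, N_G=0, L=28

Answer: 28


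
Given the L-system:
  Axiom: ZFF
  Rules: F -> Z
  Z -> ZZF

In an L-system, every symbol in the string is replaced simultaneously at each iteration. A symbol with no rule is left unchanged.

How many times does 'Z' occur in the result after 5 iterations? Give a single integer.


Step 0: ZFF  (1 'Z')
Step 1: ZZFZZ  (4 'Z')
Step 2: ZZFZZFZZZFZZF  (9 'Z')
Step 3: ZZFZZFZZZFZZFZZZFZZFZZFZZZFZZFZ  (22 'Z')
Step 4: ZZFZZFZZZFZZFZZZFZZFZZFZZZFZZFZZZFZZFZZFZZZFZZFZZZFZZFZZZFZZFZZFZZZFZZFZZZF  (53 'Z')
Step 5: ZZFZZFZZZFZZFZZZFZZFZZFZZZFZZFZZZFZZFZZFZZZFZZFZZZFZZFZZZFZZFZZFZZZFZZFZZZFZZFZZFZZZFZZFZZZFZZFZZZFZZFZZFZZZFZZFZZZFZZFZZFZZZFZZFZZZFZZFZZFZZZFZZFZZZFZZFZZZFZZFZZFZZZFZZFZZZFZZFZZFZ  (128 'Z')

Answer: 128


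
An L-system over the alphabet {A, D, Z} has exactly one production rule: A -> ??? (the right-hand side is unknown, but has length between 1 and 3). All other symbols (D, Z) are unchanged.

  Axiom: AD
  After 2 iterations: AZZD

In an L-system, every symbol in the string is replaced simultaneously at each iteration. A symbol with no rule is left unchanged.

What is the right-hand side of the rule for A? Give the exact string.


Trying A -> AZ:
  Step 0: AD
  Step 1: AZD
  Step 2: AZZD
Matches the given result.

Answer: AZ


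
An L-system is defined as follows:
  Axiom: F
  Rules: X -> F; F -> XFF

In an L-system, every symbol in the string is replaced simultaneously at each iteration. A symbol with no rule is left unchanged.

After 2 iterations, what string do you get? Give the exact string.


Answer: FXFFXFF

Derivation:
Step 0: F
Step 1: XFF
Step 2: FXFFXFF


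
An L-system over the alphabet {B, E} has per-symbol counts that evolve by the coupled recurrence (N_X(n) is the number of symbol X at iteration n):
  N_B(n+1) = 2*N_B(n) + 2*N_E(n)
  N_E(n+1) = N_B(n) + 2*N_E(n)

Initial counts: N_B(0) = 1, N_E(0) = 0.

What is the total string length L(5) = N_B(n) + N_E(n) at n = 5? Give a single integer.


Answer: 396

Derivation:
Step 0: N_B=1, N_E=0, L=1
Step 1: N_B=2, N_E=1, L=3
Step 2: N_B=6, N_E=4, L=10
Step 3: N_B=20, N_E=14, L=34
Step 4: N_B=68, N_E=48, L=116
Step 5: N_B=232, N_E=164, L=396


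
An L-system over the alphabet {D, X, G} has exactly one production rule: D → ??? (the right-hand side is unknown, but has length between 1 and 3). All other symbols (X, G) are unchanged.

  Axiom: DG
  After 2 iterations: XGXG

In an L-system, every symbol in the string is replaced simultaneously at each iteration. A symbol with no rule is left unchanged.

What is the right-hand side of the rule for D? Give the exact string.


Answer: XGX

Derivation:
Trying D → XGX:
  Step 0: DG
  Step 1: XGXG
  Step 2: XGXG
Matches the given result.


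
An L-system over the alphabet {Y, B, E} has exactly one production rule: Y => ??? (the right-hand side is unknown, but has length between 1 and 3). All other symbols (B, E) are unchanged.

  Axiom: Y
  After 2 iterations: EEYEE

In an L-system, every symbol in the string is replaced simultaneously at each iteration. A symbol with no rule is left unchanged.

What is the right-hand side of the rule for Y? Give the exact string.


Trying Y => EYE:
  Step 0: Y
  Step 1: EYE
  Step 2: EEYEE
Matches the given result.

Answer: EYE


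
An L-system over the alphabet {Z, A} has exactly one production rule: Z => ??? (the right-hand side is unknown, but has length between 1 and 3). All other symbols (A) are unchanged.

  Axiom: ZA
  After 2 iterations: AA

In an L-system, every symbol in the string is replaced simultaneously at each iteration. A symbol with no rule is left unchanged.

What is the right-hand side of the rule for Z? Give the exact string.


Trying Z => A:
  Step 0: ZA
  Step 1: AA
  Step 2: AA
Matches the given result.

Answer: A


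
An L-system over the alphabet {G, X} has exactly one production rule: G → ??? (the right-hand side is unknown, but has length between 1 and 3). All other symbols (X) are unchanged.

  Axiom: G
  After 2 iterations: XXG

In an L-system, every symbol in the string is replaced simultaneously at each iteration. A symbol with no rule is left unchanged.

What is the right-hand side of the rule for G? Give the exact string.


Trying G → XG:
  Step 0: G
  Step 1: XG
  Step 2: XXG
Matches the given result.

Answer: XG


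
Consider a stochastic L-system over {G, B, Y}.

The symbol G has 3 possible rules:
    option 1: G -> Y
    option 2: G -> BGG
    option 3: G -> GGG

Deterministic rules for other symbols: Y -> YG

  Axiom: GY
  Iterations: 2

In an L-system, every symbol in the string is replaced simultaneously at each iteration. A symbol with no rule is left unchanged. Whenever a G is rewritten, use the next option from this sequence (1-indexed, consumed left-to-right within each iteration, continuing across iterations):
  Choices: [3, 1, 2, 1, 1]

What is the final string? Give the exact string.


Step 0: GY
Step 1: GGGYG  (used choices [3])
Step 2: YBGGYYGY  (used choices [1, 2, 1, 1])

Answer: YBGGYYGY


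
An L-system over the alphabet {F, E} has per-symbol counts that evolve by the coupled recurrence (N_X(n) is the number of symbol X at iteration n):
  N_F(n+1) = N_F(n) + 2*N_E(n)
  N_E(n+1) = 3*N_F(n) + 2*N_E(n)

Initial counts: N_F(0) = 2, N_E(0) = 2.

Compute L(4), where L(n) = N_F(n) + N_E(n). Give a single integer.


Answer: 1024

Derivation:
Step 0: N_F=2, N_E=2, L=4
Step 1: N_F=6, N_E=10, L=16
Step 2: N_F=26, N_E=38, L=64
Step 3: N_F=102, N_E=154, L=256
Step 4: N_F=410, N_E=614, L=1024


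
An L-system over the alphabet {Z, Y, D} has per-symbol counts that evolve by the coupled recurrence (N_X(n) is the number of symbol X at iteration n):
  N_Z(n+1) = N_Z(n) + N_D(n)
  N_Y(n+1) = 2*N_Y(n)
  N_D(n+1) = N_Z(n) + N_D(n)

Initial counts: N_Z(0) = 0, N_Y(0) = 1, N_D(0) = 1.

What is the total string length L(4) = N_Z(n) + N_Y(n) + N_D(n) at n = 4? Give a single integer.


Answer: 32

Derivation:
Step 0: N_Z=0, N_Y=1, N_D=1, L=2
Step 1: N_Z=1, N_Y=2, N_D=1, L=4
Step 2: N_Z=2, N_Y=4, N_D=2, L=8
Step 3: N_Z=4, N_Y=8, N_D=4, L=16
Step 4: N_Z=8, N_Y=16, N_D=8, L=32


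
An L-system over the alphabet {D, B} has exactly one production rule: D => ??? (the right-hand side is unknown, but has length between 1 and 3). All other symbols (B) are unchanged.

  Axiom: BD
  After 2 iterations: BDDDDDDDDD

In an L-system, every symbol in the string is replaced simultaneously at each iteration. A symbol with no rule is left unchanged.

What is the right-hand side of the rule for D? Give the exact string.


Trying D => DDD:
  Step 0: BD
  Step 1: BDDD
  Step 2: BDDDDDDDDD
Matches the given result.

Answer: DDD


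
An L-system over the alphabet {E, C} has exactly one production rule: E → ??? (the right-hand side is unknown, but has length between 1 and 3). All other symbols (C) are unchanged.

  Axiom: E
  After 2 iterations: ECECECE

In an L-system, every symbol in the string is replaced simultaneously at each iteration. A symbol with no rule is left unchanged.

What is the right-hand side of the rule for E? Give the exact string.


Trying E → ECE:
  Step 0: E
  Step 1: ECE
  Step 2: ECECECE
Matches the given result.

Answer: ECE


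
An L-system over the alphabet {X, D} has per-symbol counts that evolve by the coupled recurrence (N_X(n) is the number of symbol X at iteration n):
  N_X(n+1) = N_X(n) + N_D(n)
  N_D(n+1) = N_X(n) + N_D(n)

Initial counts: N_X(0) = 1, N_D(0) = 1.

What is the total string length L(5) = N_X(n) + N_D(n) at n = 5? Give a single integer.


Answer: 64

Derivation:
Step 0: N_X=1, N_D=1, L=2
Step 1: N_X=2, N_D=2, L=4
Step 2: N_X=4, N_D=4, L=8
Step 3: N_X=8, N_D=8, L=16
Step 4: N_X=16, N_D=16, L=32
Step 5: N_X=32, N_D=32, L=64


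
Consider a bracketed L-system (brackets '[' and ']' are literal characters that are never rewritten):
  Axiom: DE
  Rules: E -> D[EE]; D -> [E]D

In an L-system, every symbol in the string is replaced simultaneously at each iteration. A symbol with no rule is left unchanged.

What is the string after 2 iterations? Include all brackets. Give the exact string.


Step 0: DE
Step 1: [E]DD[EE]
Step 2: [D[EE]][E]D[E]D[D[EE]D[EE]]

Answer: [D[EE]][E]D[E]D[D[EE]D[EE]]


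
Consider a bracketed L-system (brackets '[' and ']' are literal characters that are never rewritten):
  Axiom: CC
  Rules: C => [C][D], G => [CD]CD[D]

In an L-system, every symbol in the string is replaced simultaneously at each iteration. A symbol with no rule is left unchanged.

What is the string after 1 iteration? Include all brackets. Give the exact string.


Answer: [C][D][C][D]

Derivation:
Step 0: CC
Step 1: [C][D][C][D]


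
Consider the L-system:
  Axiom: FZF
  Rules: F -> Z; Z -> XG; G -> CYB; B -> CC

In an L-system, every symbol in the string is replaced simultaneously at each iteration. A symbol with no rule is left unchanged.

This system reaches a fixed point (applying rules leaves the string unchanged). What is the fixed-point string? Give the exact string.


Step 0: FZF
Step 1: ZXGZ
Step 2: XGXCYBXG
Step 3: XCYBXCYCCXCYB
Step 4: XCYCCXCYCCXCYCC
Step 5: XCYCCXCYCCXCYCC  (unchanged — fixed point at step 4)

Answer: XCYCCXCYCCXCYCC
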